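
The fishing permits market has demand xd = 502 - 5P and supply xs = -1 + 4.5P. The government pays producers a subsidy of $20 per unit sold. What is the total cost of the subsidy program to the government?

Government cost = 108160/19

Pre-subsidy: 502 - 5P = -1 + 4.5P gives P* = 1006/19, x* = 4508/19.
With the subsidy, sellers receive Ps = Pb + 20 for each unit, where Pb is the price buyers pay.
Supply in terms of Pb becomes xs = -1 + 4.5(Pb + 20) = 89 + 4.5Pb. Setting this equal to demand: 502 - 5Pb = 89 + 4.5Pb, so Pb = 826/19.
Sellers receive Ps = 826/19 + 20 = 1206/19; x' = 502 − 5·(826/19) = 5408/19.
Government outlay = subsidy × quantity = 20 × 5408/19 = 108160/19.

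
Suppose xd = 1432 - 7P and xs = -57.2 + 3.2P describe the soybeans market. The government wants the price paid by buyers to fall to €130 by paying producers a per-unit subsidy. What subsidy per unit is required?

Required subsidy s = €51 per unit

At a buyer price of 130, quantity demanded is 1432 − 7·130 = 522.
Sellers supply 522 only when they receive Ps with -57.2 + 3.2·Ps = 522, i.e. Ps = 181.
s = Ps − Pb = 181 − 130 = 51.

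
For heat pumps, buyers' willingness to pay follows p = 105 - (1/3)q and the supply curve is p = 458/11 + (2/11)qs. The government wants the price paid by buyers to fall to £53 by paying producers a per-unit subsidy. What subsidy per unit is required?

At a buyer price of 53, quantity demanded is 315 − 3·53 = 156.
Sellers supply 156 only when they receive ps = 458/11 + (2/11)·156 = 70.
s = ps − pb = 70 − 53 = 17.

Required subsidy s = £17 per unit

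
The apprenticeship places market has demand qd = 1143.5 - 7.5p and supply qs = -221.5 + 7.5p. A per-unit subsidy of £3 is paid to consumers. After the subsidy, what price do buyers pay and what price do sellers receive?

Buyers pay £89.5; sellers receive £92.5

Pre-subsidy: 1143.5 - 7.5p = -221.5 + 7.5p gives p* = 91, q* = 461.
With the rebate, buyers effectively pay pb = ps − 3, where ps is the price sellers receive.
Demand in terms of ps becomes qd = 1143.5 − 7.5(ps − 3) = 1166 - 7.5ps. Setting this equal to supply: 1166 - 7.5ps = -221.5 + 7.5ps, so ps = 92.5.
Buyers pay pb = 92.5 − 3 = 89.5; q' = -221.5 + 7.5·92.5 = 472.25.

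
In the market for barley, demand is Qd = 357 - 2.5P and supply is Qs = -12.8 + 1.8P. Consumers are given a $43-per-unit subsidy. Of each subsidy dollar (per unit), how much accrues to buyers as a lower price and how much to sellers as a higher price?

Pre-subsidy: 357 - 2.5P = -12.8 + 1.8P gives P* = 86, Q* = 142.
With the rebate, buyers effectively pay Pb = Ps − 43, where Ps is the price sellers receive.
Demand in terms of Ps becomes Qd = 357 − 2.5(Ps − 43) = 464.5 - 2.5Ps. Setting this equal to supply: 464.5 - 2.5Ps = -12.8 + 1.8Ps, so Ps = 111.
Buyers pay Pb = 111 − 43 = 68; Q' = -12.8 + 1.8·111 = 187.
Buyers' price falls by P* − Pb = 86 − 68 = 18; sellers' price rises by Ps − P* = 111 − 86 = 25.

Buyers gain $18 per unit; sellers gain $25 per unit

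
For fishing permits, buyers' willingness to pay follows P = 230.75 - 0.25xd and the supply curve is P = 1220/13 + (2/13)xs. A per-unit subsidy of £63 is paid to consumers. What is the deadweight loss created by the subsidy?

Pre-subsidy: 230.75 - 0.25x = 1220/13 + (2/13)x gives x* = 339 and P* = 146.
With the rebate, buyers effectively pay Pb = Ps − 63, where Ps is the price sellers receive.
On the curves, Pb = 230.75 - 0.25x and Ps = 1220/13 + (2/13)x; the wedge Ps − Pb = 63 gives 1220/13 + (2/13)x − (230.75 - 0.25x) = 63, so x' = 495.
Then Pb = 230.75 − 0.25·495 = 107 and Ps = 1220/13 + (2/13)·495 = 170.
The subsidy expands output by 495 − 339 = 156 past the efficient level; on those units the gap between marginal cost and willingness to pay runs from 0 up to 63.
DWL = ½ × 63 × 156 = 4914.

Deadweight loss = £4914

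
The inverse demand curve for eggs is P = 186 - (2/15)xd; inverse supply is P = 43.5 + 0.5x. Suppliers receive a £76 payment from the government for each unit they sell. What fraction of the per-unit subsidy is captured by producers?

Producer share = 15/19

Pre-subsidy: 186 - (2/15)x = 43.5 + 0.5x gives x* = 225 and P* = 156.
With the subsidy, sellers receive Ps = Pb + 76 for each unit, where Pb is the price buyers pay.
On the curves, Pb = 186 - (2/15)x and Ps = 43.5 + 0.5x; the wedge Ps − Pb = 76 gives 43.5 + 0.5x − (186 - (2/15)x) = 76, so x' = 345.
Then Pb = 186 − (2/15)·345 = 140 and Ps = 43.5 + 0.5·345 = 216.
Buyers' price falls by P* − Pb = 156 − 140 = 16; sellers' price rises by Ps − P* = 216 − 156 = 60.
So producers capture 60/76 = 15/19 of each unit of subsidy.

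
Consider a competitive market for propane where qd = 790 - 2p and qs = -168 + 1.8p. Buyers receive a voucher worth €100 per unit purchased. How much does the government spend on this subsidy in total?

Government cost = 723000/19

Pre-subsidy: 790 - 2p = -168 + 1.8p gives p* = 4790/19, q* = 5430/19.
With the rebate, buyers effectively pay pb = ps − 100, where ps is the price sellers receive.
Demand in terms of ps becomes qd = 790 − 2(ps − 100) = 990 - 2ps. Setting this equal to supply: 990 - 2ps = -168 + 1.8ps, so ps = 5790/19.
Buyers pay pb = 5790/19 − 100 = 3890/19; q' = -168 + 1.8·(5790/19) = 7230/19.
Government outlay = subsidy × quantity = 100 × 7230/19 = 723000/19.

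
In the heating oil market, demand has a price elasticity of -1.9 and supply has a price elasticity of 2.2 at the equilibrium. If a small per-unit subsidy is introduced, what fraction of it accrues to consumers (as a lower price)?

Consumer share = 22/41

For a small subsidy around the equilibrium, the benefit split depends on the relative slopes, which at a point are proportional to the elasticities.
Buyer share = εs/(εs + |εd|) = 2.2/(2.2 + 1.9) = 22/41; seller share = |εd|/(εs + |εd|) = 19/41.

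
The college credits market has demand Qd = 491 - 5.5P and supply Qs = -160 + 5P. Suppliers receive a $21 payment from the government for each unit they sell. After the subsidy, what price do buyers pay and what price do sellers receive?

Pre-subsidy: 491 - 5.5P = -160 + 5P gives P* = 62, Q* = 150.
With the subsidy, sellers receive Ps = Pb + 21 for each unit, where Pb is the price buyers pay.
Supply in terms of Pb becomes Qs = -160 + 5(Pb + 21) = -55 + 5Pb. Setting this equal to demand: 491 - 5.5Pb = -55 + 5Pb, so Pb = 52.
Sellers receive Ps = 52 + 21 = 73; Q' = 491 − 5.5·52 = 205.

Buyers pay $52; sellers receive $73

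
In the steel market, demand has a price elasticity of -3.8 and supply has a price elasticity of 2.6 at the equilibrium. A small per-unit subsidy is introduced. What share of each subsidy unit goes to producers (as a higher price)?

For a small subsidy around the equilibrium, the benefit split depends on the relative slopes, which at a point are proportional to the elasticities.
Buyer share = εs/(εs + |εd|) = 2.6/(2.6 + 3.8) = 0.40625; seller share = |εd|/(εs + |εd|) = 0.59375.
So producers capture 0.59375 of the subsidy.

Producer share = 0.59375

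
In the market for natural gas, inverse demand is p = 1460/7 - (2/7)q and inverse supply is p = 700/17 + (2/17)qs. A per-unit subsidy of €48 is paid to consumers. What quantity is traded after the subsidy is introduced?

Pre-subsidy: 1460/7 - (2/7)q = 700/17 + (2/17)q gives q* = 415 and p* = 90.
With the rebate, buyers effectively pay pb = ps − 48, where ps is the price sellers receive.
On the curves, pb = 1460/7 - (2/7)q and ps = 700/17 + (2/17)q; the wedge ps − pb = 48 gives 700/17 + (2/17)q − (1460/7 - (2/7)q) = 48, so q' = 534.
Then pb = 1460/7 − (2/7)·534 = 56 and ps = 700/17 + (2/17)·534 = 104.

q' = 534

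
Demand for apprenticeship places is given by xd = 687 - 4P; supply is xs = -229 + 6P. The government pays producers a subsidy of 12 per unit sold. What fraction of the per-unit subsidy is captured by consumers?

Pre-subsidy: 687 - 4P = -229 + 6P gives P* = 91.6, x* = 320.6.
With the subsidy, sellers receive Ps = Pb + 12 for each unit, where Pb is the price buyers pay.
Supply in terms of Pb becomes xs = -229 + 6(Pb + 12) = -157 + 6Pb. Setting this equal to demand: 687 - 4Pb = -157 + 6Pb, so Pb = 84.4.
Sellers receive Ps = 84.4 + 12 = 96.4; x' = 687 − 4·84.4 = 349.4.
Buyers' price falls by P* − Pb = 91.6 − 84.4 = 7.2; sellers' price rises by Ps − P* = 96.4 − 91.6 = 4.8.
So consumers capture 7.2/12 = 0.6 of each unit of subsidy.

Consumer share = 0.6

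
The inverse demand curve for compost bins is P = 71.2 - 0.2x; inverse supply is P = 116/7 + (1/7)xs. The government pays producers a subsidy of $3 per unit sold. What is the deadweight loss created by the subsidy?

Deadweight loss = $13.125

Pre-subsidy: 71.2 - 0.2x = 116/7 + (1/7)x gives x* = 478/3 and P* = 118/3.
With the subsidy, sellers receive Ps = Pb + 3 for each unit, where Pb is the price buyers pay.
On the curves, Pb = 71.2 - 0.2x and Ps = 116/7 + (1/7)x; the wedge Ps − Pb = 3 gives 116/7 + (1/7)x − (71.2 - 0.2x) = 3, so x' = 2017/12.
Then Pb = 71.2 − 0.2·(2017/12) = 451/12 and Ps = 116/7 + (1/7)·(2017/12) = 487/12.
The subsidy expands output by 2017/12 − 478/3 = 8.75 past the efficient level; on those units the gap between marginal cost and willingness to pay runs from 0 up to 3.
DWL = ½ × 3 × 8.75 = 13.125.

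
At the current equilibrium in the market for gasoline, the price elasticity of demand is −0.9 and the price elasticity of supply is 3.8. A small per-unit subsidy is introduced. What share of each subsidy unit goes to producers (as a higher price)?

Producer share = 9/47

For a small subsidy around the equilibrium, the benefit split depends on the relative slopes, which at a point are proportional to the elasticities.
Buyer share = εs/(εs + |εd|) = 3.8/(3.8 + 0.9) = 38/47; seller share = |εd|/(εs + |εd|) = 9/47.
So producers capture 9/47 of the subsidy.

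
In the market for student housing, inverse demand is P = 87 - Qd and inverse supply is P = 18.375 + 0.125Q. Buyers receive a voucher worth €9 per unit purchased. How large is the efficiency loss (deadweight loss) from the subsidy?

Deadweight loss = €36

Pre-subsidy: 87 - Q = 18.375 + 0.125Q gives Q* = 61 and P* = 26.
With the rebate, buyers effectively pay Pb = Ps − 9, where Ps is the price sellers receive.
On the curves, Pb = 87 - Q and Ps = 18.375 + 0.125Q; the wedge Ps − Pb = 9 gives 18.375 + 0.125Q − (87 - Q) = 9, so Q' = 69.
Then Pb = 87 − 1·69 = 18 and Ps = 18.375 + 0.125·69 = 27.
The subsidy expands output by 69 − 61 = 8 past the efficient level; on those units the gap between marginal cost and willingness to pay runs from 0 up to 9.
DWL = ½ × 9 × 8 = 36.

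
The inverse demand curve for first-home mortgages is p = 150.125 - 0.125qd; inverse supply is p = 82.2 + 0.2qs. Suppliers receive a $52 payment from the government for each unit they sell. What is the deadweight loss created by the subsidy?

Deadweight loss = $4160

Pre-subsidy: 150.125 - 0.125q = 82.2 + 0.2q gives q* = 209 and p* = 124.
With the subsidy, sellers receive ps = pb + 52 for each unit, where pb is the price buyers pay.
On the curves, pb = 150.125 - 0.125q and ps = 82.2 + 0.2q; the wedge ps − pb = 52 gives 82.2 + 0.2q − (150.125 - 0.125q) = 52, so q' = 369.
Then pb = 150.125 − 0.125·369 = 104 and ps = 82.2 + 0.2·369 = 156.
The subsidy expands output by 369 − 209 = 160 past the efficient level; on those units the gap between marginal cost and willingness to pay runs from 0 up to 52.
DWL = ½ × 52 × 160 = 4160.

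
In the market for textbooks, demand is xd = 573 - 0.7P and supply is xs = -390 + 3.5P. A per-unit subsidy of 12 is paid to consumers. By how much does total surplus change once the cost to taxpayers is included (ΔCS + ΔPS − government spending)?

Net change in total surplus = -42

Pre-subsidy: 573 - 0.7P = -390 + 3.5P gives P* = 1605/7, x* = 412.5.
With the rebate, buyers effectively pay Pb = Ps − 12, where Ps is the price sellers receive.
Demand in terms of Ps becomes xd = 573 − 0.7(Ps − 12) = 581.4 - 0.7Ps. Setting this equal to supply: 581.4 - 0.7Ps = -390 + 3.5Ps, so Ps = 1619/7.
Buyers pay Pb = 1619/7 − 12 = 1535/7; x' = -390 + 3.5·(1619/7) = 419.5.
ΔCS = ½(412.5 + 419.5)(1605/7 − 1535/7) = 4160; ΔPS = ½(412.5 + 419.5)(1619/7 − 1605/7) = 832.
Government spending = 12 × 419.5 = 5034.
Net change = 4160 + 832 − 5034 = -42. The loss equals the DWL triangle ½·12·7.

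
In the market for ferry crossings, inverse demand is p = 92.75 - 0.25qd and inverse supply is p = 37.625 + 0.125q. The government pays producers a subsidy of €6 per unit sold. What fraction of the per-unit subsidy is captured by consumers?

Pre-subsidy: 92.75 - 0.25q = 37.625 + 0.125q gives q* = 147 and p* = 56.
With the subsidy, sellers receive ps = pb + 6 for each unit, where pb is the price buyers pay.
On the curves, pb = 92.75 - 0.25q and ps = 37.625 + 0.125q; the wedge ps − pb = 6 gives 37.625 + 0.125q − (92.75 - 0.25q) = 6, so q' = 163.
Then pb = 92.75 − 0.25·163 = 52 and ps = 37.625 + 0.125·163 = 58.
Buyers' price falls by p* − pb = 56 − 52 = 4; sellers' price rises by ps − p* = 58 − 56 = 2.
So consumers capture 4/6 = 2/3 of each unit of subsidy.

Consumer share = 2/3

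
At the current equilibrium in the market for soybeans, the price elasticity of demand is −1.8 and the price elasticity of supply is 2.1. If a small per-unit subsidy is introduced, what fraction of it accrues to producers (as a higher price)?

For a small subsidy around the equilibrium, the benefit split depends on the relative slopes, which at a point are proportional to the elasticities.
Buyer share = εs/(εs + |εd|) = 2.1/(2.1 + 1.8) = 7/13; seller share = |εd|/(εs + |εd|) = 6/13.
So producers capture 6/13 of the subsidy.

Producer share = 6/13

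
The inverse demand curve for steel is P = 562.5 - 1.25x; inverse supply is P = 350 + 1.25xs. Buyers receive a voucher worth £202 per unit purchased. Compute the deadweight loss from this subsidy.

Deadweight loss = £8160.8

Pre-subsidy: 562.5 - 1.25x = 350 + 1.25x gives x* = 85 and P* = 456.25.
With the rebate, buyers effectively pay Pb = Ps − 202, where Ps is the price sellers receive.
On the curves, Pb = 562.5 - 1.25x and Ps = 350 + 1.25x; the wedge Ps − Pb = 202 gives 350 + 1.25x − (562.5 - 1.25x) = 202, so x' = 165.8.
Then Pb = 562.5 − 1.25·165.8 = 355.25 and Ps = 350 + 1.25·165.8 = 557.25.
The subsidy expands output by 165.8 − 85 = 80.8 past the efficient level; on those units the gap between marginal cost and willingness to pay runs from 0 up to 202.
DWL = ½ × 202 × 80.8 = 8160.8.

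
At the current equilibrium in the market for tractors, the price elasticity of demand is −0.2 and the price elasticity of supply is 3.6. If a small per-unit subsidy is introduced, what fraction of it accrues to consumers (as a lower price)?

For a small subsidy around the equilibrium, the benefit split depends on the relative slopes, which at a point are proportional to the elasticities.
Buyer share = εs/(εs + |εd|) = 3.6/(3.6 + 0.2) = 18/19; seller share = |εd|/(εs + |εd|) = 1/19.

Consumer share = 18/19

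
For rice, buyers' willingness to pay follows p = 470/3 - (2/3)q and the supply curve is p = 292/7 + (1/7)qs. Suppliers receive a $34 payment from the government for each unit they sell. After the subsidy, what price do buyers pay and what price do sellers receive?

Buyers pay $34; sellers receive $68

Pre-subsidy: 470/3 - (2/3)q = 292/7 + (1/7)q gives q* = 142 and p* = 62.
With the subsidy, sellers receive ps = pb + 34 for each unit, where pb is the price buyers pay.
On the curves, pb = 470/3 - (2/3)q and ps = 292/7 + (1/7)q; the wedge ps − pb = 34 gives 292/7 + (1/7)q − (470/3 - (2/3)q) = 34, so q' = 184.
Then pb = 470/3 − (2/3)·184 = 34 and ps = 292/7 + (1/7)·184 = 68.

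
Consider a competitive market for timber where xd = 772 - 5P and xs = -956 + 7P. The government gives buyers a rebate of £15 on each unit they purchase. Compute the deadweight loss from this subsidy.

Pre-subsidy: 772 - 5P = -956 + 7P gives P* = 144, x* = 52.
With the rebate, buyers effectively pay Pb = Ps − 15, where Ps is the price sellers receive.
Demand in terms of Ps becomes xd = 772 − 5(Ps − 15) = 847 - 5Ps. Setting this equal to supply: 847 - 5Ps = -956 + 7Ps, so Ps = 150.25.
Buyers pay Pb = 150.25 − 15 = 135.25; x' = -956 + 7·150.25 = 95.75.
The subsidy expands output by 95.75 − 52 = 43.75 past the efficient level; on those units the gap between marginal cost and willingness to pay runs from 0 up to 15.
DWL = ½ × 15 × 43.75 = 328.125.

Deadweight loss = £328.125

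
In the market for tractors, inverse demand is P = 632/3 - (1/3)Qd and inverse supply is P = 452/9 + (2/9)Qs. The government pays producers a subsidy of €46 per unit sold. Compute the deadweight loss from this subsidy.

Pre-subsidy: 632/3 - (1/3)Q = 452/9 + (2/9)Q gives Q* = 288.8 and P* = 114.4.
With the subsidy, sellers receive Ps = Pb + 46 for each unit, where Pb is the price buyers pay.
On the curves, Pb = 632/3 - (1/3)Q and Ps = 452/9 + (2/9)Q; the wedge Ps − Pb = 46 gives 452/9 + (2/9)Q − (632/3 - (1/3)Q) = 46, so Q' = 371.6.
Then Pb = 632/3 − (1/3)·371.6 = 86.8 and Ps = 452/9 + (2/9)·371.6 = 132.8.
The subsidy expands output by 371.6 − 288.8 = 82.8 past the efficient level; on those units the gap between marginal cost and willingness to pay runs from 0 up to 46.
DWL = ½ × 46 × 82.8 = 1904.4.

Deadweight loss = €1904.4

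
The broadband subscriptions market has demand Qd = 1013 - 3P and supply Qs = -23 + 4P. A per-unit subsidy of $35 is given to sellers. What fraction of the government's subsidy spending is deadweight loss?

DWL / government spending = 30/629

Pre-subsidy: 1013 - 3P = -23 + 4P gives P* = 148, Q* = 569.
With the subsidy, sellers receive Ps = Pb + 35 for each unit, where Pb is the price buyers pay.
Supply in terms of Pb becomes Qs = -23 + 4(Pb + 35) = 117 + 4Pb. Setting this equal to demand: 1013 - 3Pb = 117 + 4Pb, so Pb = 128.
Sellers receive Ps = 128 + 35 = 163; Q' = 1013 − 3·128 = 629.
ΔCS = ½(569 + 629)(148 − 128) = 11980; ΔPS = ½(569 + 629)(163 − 148) = 8985.
Government spending = 35 × 629 = 22015.
DWL = ½ × 35 × (629 − 569) = 1050; fraction = 1050 / 22015 = 30/629.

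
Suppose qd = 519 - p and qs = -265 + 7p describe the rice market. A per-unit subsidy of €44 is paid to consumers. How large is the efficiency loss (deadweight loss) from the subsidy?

Deadweight loss = €847

Pre-subsidy: 519 - p = -265 + 7p gives p* = 98, q* = 421.
With the rebate, buyers effectively pay pb = ps − 44, where ps is the price sellers receive.
Demand in terms of ps becomes qd = 519 − 1(ps − 44) = 563 - ps. Setting this equal to supply: 563 - ps = -265 + 7ps, so ps = 103.5.
Buyers pay pb = 103.5 − 44 = 59.5; q' = -265 + 7·103.5 = 459.5.
The subsidy expands output by 459.5 − 421 = 38.5 past the efficient level; on those units the gap between marginal cost and willingness to pay runs from 0 up to 44.
DWL = ½ × 44 × 38.5 = 847.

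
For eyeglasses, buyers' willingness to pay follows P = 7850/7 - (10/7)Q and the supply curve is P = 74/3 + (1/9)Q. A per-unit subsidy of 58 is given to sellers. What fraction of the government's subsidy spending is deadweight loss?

DWL / government spending = 609/24250

Pre-subsidy: 7850/7 - (10/7)Q = 74/3 + (1/9)Q gives Q* = 69096/97 and P* = 10070/97.
With the subsidy, sellers receive Ps = Pb + 58 for each unit, where Pb is the price buyers pay.
On the curves, Pb = 7850/7 - (10/7)Q and Ps = 74/3 + (1/9)Q; the wedge Ps − Pb = 58 gives 74/3 + (1/9)Q − (7850/7 - (10/7)Q) = 58, so Q' = 750.
Then Pb = 7850/7 − (10/7)·750 = 50 and Ps = 74/3 + (1/9)·750 = 108.
ΔCS = ½(69096/97 + 750)(10070/97 − 50) = 370218060/9409; ΔPS = ½(69096/97 + 750)(108 − 10070/97) = 28794738/9409.
Government spending = 58 × 750 = 43500.
DWL = ½ × 58 × (750 − 69096/97) = 105966/97; fraction = (105966/97) / 43500 = 609/24250.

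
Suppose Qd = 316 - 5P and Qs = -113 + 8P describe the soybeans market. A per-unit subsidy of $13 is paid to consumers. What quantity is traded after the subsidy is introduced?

Q' = 191

Pre-subsidy: 316 - 5P = -113 + 8P gives P* = 33, Q* = 151.
With the rebate, buyers effectively pay Pb = Ps − 13, where Ps is the price sellers receive.
Demand in terms of Ps becomes Qd = 316 − 5(Ps − 13) = 381 - 5Ps. Setting this equal to supply: 381 - 5Ps = -113 + 8Ps, so Ps = 38.
Buyers pay Pb = 38 − 13 = 25; Q' = -113 + 8·38 = 191.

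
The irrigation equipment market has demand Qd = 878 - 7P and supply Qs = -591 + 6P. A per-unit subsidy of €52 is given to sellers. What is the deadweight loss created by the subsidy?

Pre-subsidy: 878 - 7P = -591 + 6P gives P* = 113, Q* = 87.
With the subsidy, sellers receive Ps = Pb + 52 for each unit, where Pb is the price buyers pay.
Supply in terms of Pb becomes Qs = -591 + 6(Pb + 52) = -279 + 6Pb. Setting this equal to demand: 878 - 7Pb = -279 + 6Pb, so Pb = 89.
Sellers receive Ps = 89 + 52 = 141; Q' = 878 − 7·89 = 255.
The subsidy expands output by 255 − 87 = 168 past the efficient level; on those units the gap between marginal cost and willingness to pay runs from 0 up to 52.
DWL = ½ × 52 × 168 = 4368.

Deadweight loss = €4368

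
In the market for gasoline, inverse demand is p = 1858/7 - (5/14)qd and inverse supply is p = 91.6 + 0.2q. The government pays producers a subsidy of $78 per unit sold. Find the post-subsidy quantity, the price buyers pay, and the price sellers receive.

q' = 452; buyers pay $104; sellers receive $182

Pre-subsidy: 1858/7 - (5/14)q = 91.6 + 0.2q gives q* = 312 and p* = 154.
With the subsidy, sellers receive ps = pb + 78 for each unit, where pb is the price buyers pay.
On the curves, pb = 1858/7 - (5/14)q and ps = 91.6 + 0.2q; the wedge ps − pb = 78 gives 91.6 + 0.2q − (1858/7 - (5/14)q) = 78, so q' = 452.
Then pb = 1858/7 − (5/14)·452 = 104 and ps = 91.6 + 0.2·452 = 182.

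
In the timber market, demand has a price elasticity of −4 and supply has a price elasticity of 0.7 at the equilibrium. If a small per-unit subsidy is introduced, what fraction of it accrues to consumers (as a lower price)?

For a small subsidy around the equilibrium, the benefit split depends on the relative slopes, which at a point are proportional to the elasticities.
Buyer share = εs/(εs + |εd|) = 0.7/(0.7 + 4) = 7/47; seller share = |εd|/(εs + |εd|) = 40/47.

Consumer share = 7/47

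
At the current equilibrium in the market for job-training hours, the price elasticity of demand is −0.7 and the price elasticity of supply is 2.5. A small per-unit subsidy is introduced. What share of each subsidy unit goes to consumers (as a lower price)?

Consumer share = 0.78125

For a small subsidy around the equilibrium, the benefit split depends on the relative slopes, which at a point are proportional to the elasticities.
Buyer share = εs/(εs + |εd|) = 2.5/(2.5 + 0.7) = 0.78125; seller share = |εd|/(εs + |εd|) = 0.21875.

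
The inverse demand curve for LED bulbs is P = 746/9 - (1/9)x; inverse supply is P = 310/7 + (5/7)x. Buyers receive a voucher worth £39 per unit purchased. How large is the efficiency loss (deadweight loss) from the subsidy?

Pre-subsidy: 746/9 - (1/9)x = 310/7 + (5/7)x gives x* = 608/13 and P* = 1010/13.
With the rebate, buyers effectively pay Pb = Ps − 39, where Ps is the price sellers receive.
On the curves, Pb = 746/9 - (1/9)x and Ps = 310/7 + (5/7)x; the wedge Ps − Pb = 39 gives 310/7 + (5/7)x − (746/9 - (1/9)x) = 39, so x' = 4889/52.
Then Pb = 746/9 − (1/9)·(4889/52) = 3767/52 and Ps = 310/7 + (5/7)·(4889/52) = 5795/52.
The subsidy expands output by 4889/52 − 608/13 = 47.25 past the efficient level; on those units the gap between marginal cost and willingness to pay runs from 0 up to 39.
DWL = ½ × 39 × 47.25 = 921.375.

Deadweight loss = £921.375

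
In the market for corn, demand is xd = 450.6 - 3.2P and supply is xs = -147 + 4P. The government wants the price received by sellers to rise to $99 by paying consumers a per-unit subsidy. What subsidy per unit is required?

Required subsidy s = $36 per unit

At a seller price of 99, quantity supplied is -147 + 4·99 = 249.
Buyers absorb 249 only when they pay Pb with 450.6 − 3.2·Pb = 249, i.e. Pb = 63.
s = Ps − Pb = 99 − 63 = 36.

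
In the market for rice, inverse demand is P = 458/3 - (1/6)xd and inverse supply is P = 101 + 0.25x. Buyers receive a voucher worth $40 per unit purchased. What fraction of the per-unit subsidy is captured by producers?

Producer share = 0.6

Pre-subsidy: 458/3 - (1/6)x = 101 + 0.25x gives x* = 124 and P* = 132.
With the rebate, buyers effectively pay Pb = Ps − 40, where Ps is the price sellers receive.
On the curves, Pb = 458/3 - (1/6)x and Ps = 101 + 0.25x; the wedge Ps − Pb = 40 gives 101 + 0.25x − (458/3 - (1/6)x) = 40, so x' = 220.
Then Pb = 458/3 − (1/6)·220 = 116 and Ps = 101 + 0.25·220 = 156.
Buyers' price falls by P* − Pb = 132 − 116 = 16; sellers' price rises by Ps − P* = 156 − 132 = 24.
So producers capture 24/40 = 0.6 of each unit of subsidy.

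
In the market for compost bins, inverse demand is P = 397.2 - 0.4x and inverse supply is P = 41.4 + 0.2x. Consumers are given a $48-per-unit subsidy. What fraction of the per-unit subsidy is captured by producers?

Producer share = 1/3

Pre-subsidy: 397.2 - 0.4x = 41.4 + 0.2x gives x* = 593 and P* = 160.
With the rebate, buyers effectively pay Pb = Ps − 48, where Ps is the price sellers receive.
On the curves, Pb = 397.2 - 0.4x and Ps = 41.4 + 0.2x; the wedge Ps − Pb = 48 gives 41.4 + 0.2x − (397.2 - 0.4x) = 48, so x' = 673.
Then Pb = 397.2 − 0.4·673 = 128 and Ps = 41.4 + 0.2·673 = 176.
Buyers' price falls by P* − Pb = 160 − 128 = 32; sellers' price rises by Ps − P* = 176 − 160 = 16.
So producers capture 16/48 = 1/3 of each unit of subsidy.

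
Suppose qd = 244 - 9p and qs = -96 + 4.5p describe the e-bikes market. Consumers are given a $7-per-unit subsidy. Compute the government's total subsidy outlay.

Government cost = 805/3

Pre-subsidy: 244 - 9p = -96 + 4.5p gives p* = 680/27, q* = 52/3.
With the rebate, buyers effectively pay pb = ps − 7, where ps is the price sellers receive.
Demand in terms of ps becomes qd = 244 − 9(ps − 7) = 307 - 9ps. Setting this equal to supply: 307 - 9ps = -96 + 4.5ps, so ps = 806/27.
Buyers pay pb = 806/27 − 7 = 617/27; q' = -96 + 4.5·(806/27) = 115/3.
Government outlay = subsidy × quantity = 7 × 115/3 = 805/3.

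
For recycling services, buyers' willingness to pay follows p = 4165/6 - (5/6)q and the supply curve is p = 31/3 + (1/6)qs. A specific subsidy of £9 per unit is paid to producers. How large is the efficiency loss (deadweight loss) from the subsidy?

Deadweight loss = £40.5

Pre-subsidy: 4165/6 - (5/6)q = 31/3 + (1/6)q gives q* = 4103/6 and p* = 4475/36.
With the subsidy, sellers receive ps = pb + 9 for each unit, where pb is the price buyers pay.
On the curves, pb = 4165/6 - (5/6)q and ps = 31/3 + (1/6)q; the wedge ps − pb = 9 gives 31/3 + (1/6)q − (4165/6 - (5/6)q) = 9, so q' = 4157/6.
Then pb = 4165/6 − (5/6)·(4157/6) = 4205/36 and ps = 31/3 + (1/6)·(4157/6) = 4529/36.
The subsidy expands output by 4157/6 − 4103/6 = 9 past the efficient level; on those units the gap between marginal cost and willingness to pay runs from 0 up to 9.
DWL = ½ × 9 × 9 = 40.5.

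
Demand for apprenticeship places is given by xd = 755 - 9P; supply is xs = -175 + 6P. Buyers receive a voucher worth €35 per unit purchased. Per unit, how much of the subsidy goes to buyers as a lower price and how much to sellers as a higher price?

Buyers gain €14 per unit; sellers gain €21 per unit

Pre-subsidy: 755 - 9P = -175 + 6P gives P* = 62, x* = 197.
With the rebate, buyers effectively pay Pb = Ps − 35, where Ps is the price sellers receive.
Demand in terms of Ps becomes xd = 755 − 9(Ps − 35) = 1070 - 9Ps. Setting this equal to supply: 1070 - 9Ps = -175 + 6Ps, so Ps = 83.
Buyers pay Pb = 83 − 35 = 48; x' = -175 + 6·83 = 323.
Buyers' price falls by P* − Pb = 62 − 48 = 14; sellers' price rises by Ps − P* = 83 − 62 = 21.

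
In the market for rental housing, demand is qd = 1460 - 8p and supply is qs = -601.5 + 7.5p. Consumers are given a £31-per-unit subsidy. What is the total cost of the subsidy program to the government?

Pre-subsidy: 1460 - 8p = -601.5 + 7.5p gives p* = 133, q* = 396.
With the rebate, buyers effectively pay pb = ps − 31, where ps is the price sellers receive.
Demand in terms of ps becomes qd = 1460 − 8(ps − 31) = 1708 - 8ps. Setting this equal to supply: 1708 - 8ps = -601.5 + 7.5ps, so ps = 149.
Buyers pay pb = 149 − 31 = 118; q' = -601.5 + 7.5·149 = 516.
Government outlay = subsidy × quantity = 31 × 516 = 15996.

Government cost = £15996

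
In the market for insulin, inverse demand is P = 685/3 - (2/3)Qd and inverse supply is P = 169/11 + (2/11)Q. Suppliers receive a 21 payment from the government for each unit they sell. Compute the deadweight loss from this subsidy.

Deadweight loss = 259.875

Pre-subsidy: 685/3 - (2/3)Q = 169/11 + (2/11)Q gives Q* = 251 and P* = 61.
With the subsidy, sellers receive Ps = Pb + 21 for each unit, where Pb is the price buyers pay.
On the curves, Pb = 685/3 - (2/3)Q and Ps = 169/11 + (2/11)Q; the wedge Ps − Pb = 21 gives 169/11 + (2/11)Q − (685/3 - (2/3)Q) = 21, so Q' = 275.75.
Then Pb = 685/3 − (2/3)·275.75 = 44.5 and Ps = 169/11 + (2/11)·275.75 = 65.5.
The subsidy expands output by 275.75 − 251 = 24.75 past the efficient level; on those units the gap between marginal cost and willingness to pay runs from 0 up to 21.
DWL = ½ × 21 × 24.75 = 259.875.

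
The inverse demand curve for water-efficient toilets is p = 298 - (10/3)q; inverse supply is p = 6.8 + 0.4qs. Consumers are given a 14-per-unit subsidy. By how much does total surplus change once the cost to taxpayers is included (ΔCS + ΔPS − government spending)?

Pre-subsidy: 298 - (10/3)q = 6.8 + 0.4q gives q* = 78 and p* = 38.
With the rebate, buyers effectively pay pb = ps − 14, where ps is the price sellers receive.
On the curves, pb = 298 - (10/3)q and ps = 6.8 + 0.4q; the wedge ps − pb = 14 gives 6.8 + 0.4q − (298 - (10/3)q) = 14, so q' = 81.75.
Then pb = 298 − (10/3)·81.75 = 25.5 and ps = 6.8 + 0.4·81.75 = 39.5.
ΔCS = ½(78 + 81.75)(38 − 25.5) = 998.4375; ΔPS = ½(78 + 81.75)(39.5 − 38) = 119.8125.
Government spending = 14 × 81.75 = 1144.5.
Net change = 998.4375 + 119.8125 − 1144.5 = -26.25. The loss equals the DWL triangle ½·14·3.75.

Net change in total surplus = -26.25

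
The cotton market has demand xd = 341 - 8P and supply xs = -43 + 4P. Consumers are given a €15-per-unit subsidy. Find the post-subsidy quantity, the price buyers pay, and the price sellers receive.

x' = 125; buyers pay €27; sellers receive €42

Pre-subsidy: 341 - 8P = -43 + 4P gives P* = 32, x* = 85.
With the rebate, buyers effectively pay Pb = Ps − 15, where Ps is the price sellers receive.
Demand in terms of Ps becomes xd = 341 − 8(Ps − 15) = 461 - 8Ps. Setting this equal to supply: 461 - 8Ps = -43 + 4Ps, so Ps = 42.
Buyers pay Pb = 42 − 15 = 27; x' = -43 + 4·42 = 125.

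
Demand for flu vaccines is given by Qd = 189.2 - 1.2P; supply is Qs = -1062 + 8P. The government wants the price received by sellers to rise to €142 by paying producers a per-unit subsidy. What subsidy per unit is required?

Required subsidy s = €46 per unit

At a seller price of 142, quantity supplied is -1062 + 8·142 = 74.
Buyers absorb 74 only when they pay Pb with 189.2 − 1.2·Pb = 74, i.e. Pb = 96.
s = Ps − Pb = 142 − 96 = 46.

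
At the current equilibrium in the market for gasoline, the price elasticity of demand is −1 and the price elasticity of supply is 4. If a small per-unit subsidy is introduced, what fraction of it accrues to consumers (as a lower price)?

Consumer share = 0.8

For a small subsidy around the equilibrium, the benefit split depends on the relative slopes, which at a point are proportional to the elasticities.
Buyer share = εs/(εs + |εd|) = 4/(4 + 1) = 0.8; seller share = |εd|/(εs + |εd|) = 0.2.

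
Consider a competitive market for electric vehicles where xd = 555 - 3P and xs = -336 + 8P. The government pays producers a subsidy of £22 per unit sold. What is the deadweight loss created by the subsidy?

Pre-subsidy: 555 - 3P = -336 + 8P gives P* = 81, x* = 312.
With the subsidy, sellers receive Ps = Pb + 22 for each unit, where Pb is the price buyers pay.
Supply in terms of Pb becomes xs = -336 + 8(Pb + 22) = -160 + 8Pb. Setting this equal to demand: 555 - 3Pb = -160 + 8Pb, so Pb = 65.
Sellers receive Ps = 65 + 22 = 87; x' = 555 − 3·65 = 360.
The subsidy expands output by 360 − 312 = 48 past the efficient level; on those units the gap between marginal cost and willingness to pay runs from 0 up to 22.
DWL = ½ × 22 × 48 = 528.

Deadweight loss = £528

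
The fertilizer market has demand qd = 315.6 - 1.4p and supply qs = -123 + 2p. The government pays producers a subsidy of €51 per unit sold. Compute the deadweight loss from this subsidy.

Pre-subsidy: 315.6 - 1.4p = -123 + 2p gives p* = 129, q* = 135.
With the subsidy, sellers receive ps = pb + 51 for each unit, where pb is the price buyers pay.
Supply in terms of pb becomes qs = -123 + 2(pb + 51) = -21 + 2pb. Setting this equal to demand: 315.6 - 1.4pb = -21 + 2pb, so pb = 99.
Sellers receive ps = 99 + 51 = 150; q' = 315.6 − 1.4·99 = 177.
The subsidy expands output by 177 − 135 = 42 past the efficient level; on those units the gap between marginal cost and willingness to pay runs from 0 up to 51.
DWL = ½ × 51 × 42 = 1071.

Deadweight loss = €1071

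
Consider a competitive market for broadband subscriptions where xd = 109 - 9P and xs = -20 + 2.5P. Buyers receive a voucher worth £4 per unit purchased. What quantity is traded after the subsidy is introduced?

x' = 365/23

Pre-subsidy: 109 - 9P = -20 + 2.5P gives P* = 258/23, x* = 185/23.
With the rebate, buyers effectively pay Pb = Ps − 4, where Ps is the price sellers receive.
Demand in terms of Ps becomes xd = 109 − 9(Ps − 4) = 145 - 9Ps. Setting this equal to supply: 145 - 9Ps = -20 + 2.5Ps, so Ps = 330/23.
Buyers pay Pb = 330/23 − 4 = 238/23; x' = -20 + 2.5·(330/23) = 365/23.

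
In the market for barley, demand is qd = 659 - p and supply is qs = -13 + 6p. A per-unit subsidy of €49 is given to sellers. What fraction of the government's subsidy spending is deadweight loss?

DWL / government spending = 21/605

Pre-subsidy: 659 - p = -13 + 6p gives p* = 96, q* = 563.
With the subsidy, sellers receive ps = pb + 49 for each unit, where pb is the price buyers pay.
Supply in terms of pb becomes qs = -13 + 6(pb + 49) = 281 + 6pb. Setting this equal to demand: 659 - pb = 281 + 6pb, so pb = 54.
Sellers receive ps = 54 + 49 = 103; q' = 659 − 1·54 = 605.
ΔCS = ½(563 + 605)(96 − 54) = 24528; ΔPS = ½(563 + 605)(103 − 96) = 4088.
Government spending = 49 × 605 = 29645.
DWL = ½ × 49 × (605 − 563) = 1029; fraction = 1029 / 29645 = 21/605.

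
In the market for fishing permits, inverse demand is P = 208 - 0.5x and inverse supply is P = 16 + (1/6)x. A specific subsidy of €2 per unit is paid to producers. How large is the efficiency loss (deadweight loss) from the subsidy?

Pre-subsidy: 208 - 0.5x = 16 + (1/6)x gives x* = 288 and P* = 64.
With the subsidy, sellers receive Ps = Pb + 2 for each unit, where Pb is the price buyers pay.
On the curves, Pb = 208 - 0.5x and Ps = 16 + (1/6)x; the wedge Ps − Pb = 2 gives 16 + (1/6)x − (208 - 0.5x) = 2, so x' = 291.
Then Pb = 208 − 0.5·291 = 62.5 and Ps = 16 + (1/6)·291 = 64.5.
The subsidy expands output by 291 − 288 = 3 past the efficient level; on those units the gap between marginal cost and willingness to pay runs from 0 up to 2.
DWL = ½ × 2 × 3 = 3.

Deadweight loss = €3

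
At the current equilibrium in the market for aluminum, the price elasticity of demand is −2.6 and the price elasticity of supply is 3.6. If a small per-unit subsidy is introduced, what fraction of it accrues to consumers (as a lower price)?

For a small subsidy around the equilibrium, the benefit split depends on the relative slopes, which at a point are proportional to the elasticities.
Buyer share = εs/(εs + |εd|) = 3.6/(3.6 + 2.6) = 18/31; seller share = |εd|/(εs + |εd|) = 13/31.

Consumer share = 18/31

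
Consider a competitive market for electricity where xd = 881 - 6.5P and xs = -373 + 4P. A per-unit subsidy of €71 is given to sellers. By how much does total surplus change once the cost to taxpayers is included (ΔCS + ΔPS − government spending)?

Net change in total surplus = -131066/21

Pre-subsidy: 881 - 6.5P = -373 + 4P gives P* = 836/7, x* = 733/7.
With the subsidy, sellers receive Ps = Pb + 71 for each unit, where Pb is the price buyers pay.
Supply in terms of Pb becomes xs = -373 + 4(Pb + 71) = -89 + 4Pb. Setting this equal to demand: 881 - 6.5Pb = -89 + 4Pb, so Pb = 1940/21.
Sellers receive Ps = 1940/21 + 71 = 3431/21; x' = 881 − 6.5·(1940/21) = 5891/21.
ΔCS = ½(733/7 + 5891/21)(836/7 − 1940/21) = 2297560/441; ΔPS = ½(733/7 + 5891/21)(3431/21 − 836/7) = 3733535/441.
Government spending = 71 × 5891/21 = 418261/21.
Net change = 2297560/441 + 3733535/441 − 418261/21 = -131066/21. The loss equals the DWL triangle ½·71·3692/21.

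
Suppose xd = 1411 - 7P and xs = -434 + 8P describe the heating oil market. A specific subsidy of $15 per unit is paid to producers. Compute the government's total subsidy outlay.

Pre-subsidy: 1411 - 7P = -434 + 8P gives P* = 123, x* = 550.
With the subsidy, sellers receive Ps = Pb + 15 for each unit, where Pb is the price buyers pay.
Supply in terms of Pb becomes xs = -434 + 8(Pb + 15) = -314 + 8Pb. Setting this equal to demand: 1411 - 7Pb = -314 + 8Pb, so Pb = 115.
Sellers receive Ps = 115 + 15 = 130; x' = 1411 − 7·115 = 606.
Government outlay = subsidy × quantity = 15 × 606 = 9090.

Government cost = $9090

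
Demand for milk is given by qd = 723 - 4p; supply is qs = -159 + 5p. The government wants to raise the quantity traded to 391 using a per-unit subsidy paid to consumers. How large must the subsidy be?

At q = 391, invert demand for the buyer price: pb = (723 − 391)/4 = 83; invert supply for the seller price: ps = (391 − (-159))/5 = 110.
The subsidy must fill the gap: s = ps − pb = 110 − 83 = 27.

Required subsidy s = 27 per unit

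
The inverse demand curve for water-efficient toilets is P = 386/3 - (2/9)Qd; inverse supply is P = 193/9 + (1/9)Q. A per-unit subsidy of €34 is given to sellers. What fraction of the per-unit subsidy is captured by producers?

Producer share = 1/3

Pre-subsidy: 386/3 - (2/9)Q = 193/9 + (1/9)Q gives Q* = 965/3 and P* = 1544/27.
With the subsidy, sellers receive Ps = Pb + 34 for each unit, where Pb is the price buyers pay.
On the curves, Pb = 386/3 - (2/9)Q and Ps = 193/9 + (1/9)Q; the wedge Ps − Pb = 34 gives 193/9 + (1/9)Q − (386/3 - (2/9)Q) = 34, so Q' = 1271/3.
Then Pb = 386/3 − (2/9)·(1271/3) = 932/27 and Ps = 193/9 + (1/9)·(1271/3) = 1850/27.
Buyers' price falls by P* − Pb = 1544/27 − 932/27 = 68/3; sellers' price rises by Ps − P* = 1850/27 − 1544/27 = 34/3.
So producers capture (34/3)/34 = 1/3 of each unit of subsidy.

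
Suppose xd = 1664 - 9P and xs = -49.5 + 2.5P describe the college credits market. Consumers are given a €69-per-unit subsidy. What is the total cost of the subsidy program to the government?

Pre-subsidy: 1664 - 9P = -49.5 + 2.5P gives P* = 149, x* = 323.
With the rebate, buyers effectively pay Pb = Ps − 69, where Ps is the price sellers receive.
Demand in terms of Ps becomes xd = 1664 − 9(Ps − 69) = 2285 - 9Ps. Setting this equal to supply: 2285 - 9Ps = -49.5 + 2.5Ps, so Ps = 203.
Buyers pay Pb = 203 − 69 = 134; x' = -49.5 + 2.5·203 = 458.
Government outlay = subsidy × quantity = 69 × 458 = 31602.

Government cost = €31602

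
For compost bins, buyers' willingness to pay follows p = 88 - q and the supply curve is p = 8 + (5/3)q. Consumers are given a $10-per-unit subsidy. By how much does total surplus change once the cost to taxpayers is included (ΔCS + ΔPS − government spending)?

Net change in total surplus = -$18.75

Pre-subsidy: 88 - q = 8 + (5/3)q gives q* = 30 and p* = 58.
With the rebate, buyers effectively pay pb = ps − 10, where ps is the price sellers receive.
On the curves, pb = 88 - q and ps = 8 + (5/3)q; the wedge ps − pb = 10 gives 8 + (5/3)q − (88 - q) = 10, so q' = 33.75.
Then pb = 88 − 1·33.75 = 54.25 and ps = 8 + (5/3)·33.75 = 64.25.
ΔCS = ½(30 + 33.75)(58 − 54.25) = 119.53125; ΔPS = ½(30 + 33.75)(64.25 − 58) = 199.21875.
Government spending = 10 × 33.75 = 337.5.
Net change = 119.53125 + 199.21875 − 337.5 = -18.75. The loss equals the DWL triangle ½·10·3.75.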